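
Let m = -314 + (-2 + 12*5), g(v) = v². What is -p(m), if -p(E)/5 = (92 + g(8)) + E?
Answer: -500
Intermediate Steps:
m = -256 (m = -314 + (-2 + 60) = -314 + 58 = -256)
p(E) = -780 - 5*E (p(E) = -5*((92 + 8²) + E) = -5*((92 + 64) + E) = -5*(156 + E) = -780 - 5*E)
-p(m) = -(-780 - 5*(-256)) = -(-780 + 1280) = -1*500 = -500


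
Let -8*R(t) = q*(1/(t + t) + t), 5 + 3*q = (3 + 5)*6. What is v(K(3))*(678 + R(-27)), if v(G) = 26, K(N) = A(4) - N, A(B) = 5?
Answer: 12238525/648 ≈ 18887.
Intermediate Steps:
q = 43/3 (q = -5/3 + ((3 + 5)*6)/3 = -5/3 + (8*6)/3 = -5/3 + (⅓)*48 = -5/3 + 16 = 43/3 ≈ 14.333)
R(t) = -43*t/24 - 43/(48*t) (R(t) = -43*(1/(t + t) + t)/24 = -43*(1/(2*t) + t)/24 = -43*(t + 1/(2*t))/24 = -(43*t/3 + 43/(6*t))/8 = -43*t/24 - 43/(48*t))
K(N) = 5 - N
v(K(3))*(678 + R(-27)) = 26*(678 + (43/48)*(-1 - 2*(-27)²)/(-27)) = 26*(678 + (43/48)*(-1/27)*(-1 - 2*729)) = 26*(678 + (43/48)*(-1/27)*(-1 - 1458)) = 26*(678 + (43/48)*(-1/27)*(-1459)) = 26*(678 + 62737/1296) = 26*(941425/1296) = 12238525/648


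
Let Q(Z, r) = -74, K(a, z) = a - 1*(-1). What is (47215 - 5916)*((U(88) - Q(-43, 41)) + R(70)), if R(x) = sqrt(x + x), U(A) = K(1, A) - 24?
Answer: 2147548 + 82598*sqrt(35) ≈ 2.6362e+6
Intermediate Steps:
K(a, z) = 1 + a (K(a, z) = a + 1 = 1 + a)
U(A) = -22 (U(A) = (1 + 1) - 24 = 2 - 24 = -22)
R(x) = sqrt(2)*sqrt(x) (R(x) = sqrt(2*x) = sqrt(2)*sqrt(x))
(47215 - 5916)*((U(88) - Q(-43, 41)) + R(70)) = (47215 - 5916)*((-22 - 1*(-74)) + sqrt(2)*sqrt(70)) = 41299*((-22 + 74) + 2*sqrt(35)) = 41299*(52 + 2*sqrt(35)) = 2147548 + 82598*sqrt(35)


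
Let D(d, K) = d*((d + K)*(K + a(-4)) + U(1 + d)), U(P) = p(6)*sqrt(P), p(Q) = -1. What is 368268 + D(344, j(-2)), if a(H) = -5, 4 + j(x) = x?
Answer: -910724 - 344*sqrt(345) ≈ -9.1711e+5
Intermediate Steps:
j(x) = -4 + x
U(P) = -sqrt(P)
D(d, K) = d*(-sqrt(1 + d) + (-5 + K)*(K + d)) (D(d, K) = d*((d + K)*(K - 5) - sqrt(1 + d)) = d*((K + d)*(-5 + K) - sqrt(1 + d)) = d*((-5 + K)*(K + d) - sqrt(1 + d)) = d*(-sqrt(1 + d) + (-5 + K)*(K + d)))
368268 + D(344, j(-2)) = 368268 + 344*((-4 - 2)**2 - sqrt(1 + 344) - 5*(-4 - 2) - 5*344 + (-4 - 2)*344) = 368268 + 344*((-6)**2 - sqrt(345) - 5*(-6) - 1720 - 6*344) = 368268 + 344*(36 - sqrt(345) + 30 - 1720 - 2064) = 368268 + 344*(-3718 - sqrt(345)) = 368268 + (-1278992 - 344*sqrt(345)) = -910724 - 344*sqrt(345)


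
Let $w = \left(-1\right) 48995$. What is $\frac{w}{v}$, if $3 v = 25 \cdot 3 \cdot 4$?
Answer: $- \frac{9799}{20} \approx -489.95$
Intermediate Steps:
$w = -48995$
$v = 100$ ($v = \frac{25 \cdot 3 \cdot 4}{3} = \frac{75 \cdot 4}{3} = \frac{1}{3} \cdot 300 = 100$)
$\frac{w}{v} = - \frac{48995}{100} = \left(-48995\right) \frac{1}{100} = - \frac{9799}{20}$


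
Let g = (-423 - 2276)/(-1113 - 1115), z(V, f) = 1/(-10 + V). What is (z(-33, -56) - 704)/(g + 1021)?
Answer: -67448244/97931941 ≈ -0.68873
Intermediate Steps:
g = 2699/2228 (g = -2699/(-2228) = -2699*(-1/2228) = 2699/2228 ≈ 1.2114)
(z(-33, -56) - 704)/(g + 1021) = (1/(-10 - 33) - 704)/(2699/2228 + 1021) = (1/(-43) - 704)/(2277487/2228) = (-1/43 - 704)*(2228/2277487) = -30273/43*2228/2277487 = -67448244/97931941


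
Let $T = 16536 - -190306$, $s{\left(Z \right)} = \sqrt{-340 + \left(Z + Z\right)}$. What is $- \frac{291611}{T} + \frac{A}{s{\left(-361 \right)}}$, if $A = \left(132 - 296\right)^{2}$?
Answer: $- \frac{291611}{206842} - \frac{13448 i \sqrt{118}}{177} \approx -1.4098 - 825.33 i$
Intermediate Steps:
$s{\left(Z \right)} = \sqrt{-340 + 2 Z}$
$A = 26896$ ($A = \left(-164\right)^{2} = 26896$)
$T = 206842$ ($T = 16536 + 190306 = 206842$)
$- \frac{291611}{T} + \frac{A}{s{\left(-361 \right)}} = - \frac{291611}{206842} + \frac{26896}{\sqrt{-340 + 2 \left(-361\right)}} = \left(-291611\right) \frac{1}{206842} + \frac{26896}{\sqrt{-340 - 722}} = - \frac{291611}{206842} + \frac{26896}{\sqrt{-1062}} = - \frac{291611}{206842} + \frac{26896}{3 i \sqrt{118}} = - \frac{291611}{206842} + 26896 \left(- \frac{i \sqrt{118}}{354}\right) = - \frac{291611}{206842} - \frac{13448 i \sqrt{118}}{177}$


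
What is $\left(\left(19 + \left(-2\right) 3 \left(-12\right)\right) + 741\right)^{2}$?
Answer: $692224$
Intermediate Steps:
$\left(\left(19 + \left(-2\right) 3 \left(-12\right)\right) + 741\right)^{2} = \left(\left(19 - -72\right) + 741\right)^{2} = \left(\left(19 + 72\right) + 741\right)^{2} = \left(91 + 741\right)^{2} = 832^{2} = 692224$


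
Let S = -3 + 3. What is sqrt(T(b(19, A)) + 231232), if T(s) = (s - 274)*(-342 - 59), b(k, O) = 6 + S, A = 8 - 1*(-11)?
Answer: 10*sqrt(3387) ≈ 581.98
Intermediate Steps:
S = 0
A = 19 (A = 8 + 11 = 19)
b(k, O) = 6 (b(k, O) = 6 + 0 = 6)
T(s) = 109874 - 401*s (T(s) = (-274 + s)*(-401) = 109874 - 401*s)
sqrt(T(b(19, A)) + 231232) = sqrt((109874 - 401*6) + 231232) = sqrt((109874 - 2406) + 231232) = sqrt(107468 + 231232) = sqrt(338700) = 10*sqrt(3387)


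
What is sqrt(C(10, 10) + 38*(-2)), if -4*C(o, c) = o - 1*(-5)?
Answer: I*sqrt(319)/2 ≈ 8.9303*I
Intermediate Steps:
C(o, c) = -5/4 - o/4 (C(o, c) = -(o - 1*(-5))/4 = -(o + 5)/4 = -(5 + o)/4 = -5/4 - o/4)
sqrt(C(10, 10) + 38*(-2)) = sqrt((-5/4 - 1/4*10) + 38*(-2)) = sqrt((-5/4 - 5/2) - 76) = sqrt(-15/4 - 76) = sqrt(-319/4) = I*sqrt(319)/2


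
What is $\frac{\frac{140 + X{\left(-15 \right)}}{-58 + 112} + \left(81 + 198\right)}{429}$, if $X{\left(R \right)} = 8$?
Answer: $\frac{7607}{11583} \approx 0.65674$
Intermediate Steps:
$\frac{\frac{140 + X{\left(-15 \right)}}{-58 + 112} + \left(81 + 198\right)}{429} = \frac{\frac{140 + 8}{-58 + 112} + \left(81 + 198\right)}{429} = \frac{\frac{148}{54} + 279}{429} = \frac{148 \cdot \frac{1}{54} + 279}{429} = \frac{\frac{74}{27} + 279}{429} = \frac{1}{429} \cdot \frac{7607}{27} = \frac{7607}{11583}$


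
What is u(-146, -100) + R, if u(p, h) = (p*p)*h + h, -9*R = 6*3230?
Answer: -6401560/3 ≈ -2.1339e+6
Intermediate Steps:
R = -6460/3 (R = -2*3230/3 = -⅑*19380 = -6460/3 ≈ -2153.3)
u(p, h) = h + h*p² (u(p, h) = p²*h + h = h*p² + h = h + h*p²)
u(-146, -100) + R = -100*(1 + (-146)²) - 6460/3 = -100*(1 + 21316) - 6460/3 = -100*21317 - 6460/3 = -2131700 - 6460/3 = -6401560/3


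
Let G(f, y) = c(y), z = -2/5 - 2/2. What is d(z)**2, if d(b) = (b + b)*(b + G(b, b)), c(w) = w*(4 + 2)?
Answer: 470596/625 ≈ 752.95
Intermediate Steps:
c(w) = 6*w (c(w) = w*6 = 6*w)
z = -7/5 (z = -2*1/5 - 2*1/2 = -2/5 - 1 = -7/5 ≈ -1.4000)
G(f, y) = 6*y
d(b) = 14*b**2 (d(b) = (b + b)*(b + 6*b) = (2*b)*(7*b) = 14*b**2)
d(z)**2 = (14*(-7/5)**2)**2 = (14*(49/25))**2 = (686/25)**2 = 470596/625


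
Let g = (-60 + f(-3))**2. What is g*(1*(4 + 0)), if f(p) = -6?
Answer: 17424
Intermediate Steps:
g = 4356 (g = (-60 - 6)**2 = (-66)**2 = 4356)
g*(1*(4 + 0)) = 4356*(1*(4 + 0)) = 4356*(1*4) = 4356*4 = 17424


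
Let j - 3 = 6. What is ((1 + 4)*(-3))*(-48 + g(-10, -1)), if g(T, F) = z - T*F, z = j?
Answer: 735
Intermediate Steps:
j = 9 (j = 3 + 6 = 9)
z = 9
g(T, F) = 9 - F*T (g(T, F) = 9 - T*F = 9 - F*T)
((1 + 4)*(-3))*(-48 + g(-10, -1)) = ((1 + 4)*(-3))*(-48 + (9 - 1*(-1)*(-10))) = (5*(-3))*(-48 + (9 - 10)) = -15*(-48 - 1) = -15*(-49) = 735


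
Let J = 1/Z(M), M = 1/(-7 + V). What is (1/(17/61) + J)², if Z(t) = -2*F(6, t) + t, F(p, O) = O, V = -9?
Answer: 110889/289 ≈ 383.70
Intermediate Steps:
M = -1/16 (M = 1/(-7 - 9) = 1/(-16) = -1/16 ≈ -0.062500)
Z(t) = -t (Z(t) = -2*t + t = -t)
J = 16 (J = 1/(-1*(-1/16)) = 1/(1/16) = 16)
(1/(17/61) + J)² = (1/(17/61) + 16)² = (61/17 + 16)² = (333/17)² = 110889/289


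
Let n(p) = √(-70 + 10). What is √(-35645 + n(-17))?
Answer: √(-35645 + 2*I*√15) ≈ 0.021 + 188.8*I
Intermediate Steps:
n(p) = 2*I*√15 (n(p) = √(-60) = 2*I*√15)
√(-35645 + n(-17)) = √(-35645 + 2*I*√15)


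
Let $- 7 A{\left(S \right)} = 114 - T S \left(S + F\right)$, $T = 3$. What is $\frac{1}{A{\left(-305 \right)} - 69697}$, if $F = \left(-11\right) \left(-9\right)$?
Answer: $- \frac{7}{299503} \approx -2.3372 \cdot 10^{-5}$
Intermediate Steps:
$F = 99$
$A{\left(S \right)} = - \frac{114}{7} + \frac{3 S \left(99 + S\right)}{7}$ ($A{\left(S \right)} = - \frac{114 - 3 S \left(S + 99\right)}{7} = - \frac{114 - 3 S \left(99 + S\right)}{7} = - \frac{114}{7} + \frac{3 S \left(99 + S\right)}{7}$)
$\frac{1}{A{\left(-305 \right)} - 69697} = \frac{1}{\left(- \frac{114}{7} + \frac{3 \left(-305\right)^{2}}{7} + \frac{297}{7} \left(-305\right)\right) - 69697} = \frac{1}{\left(- \frac{114}{7} + \frac{3}{7} \cdot 93025 - \frac{90585}{7}\right) - 69697} = \frac{1}{\left(- \frac{114}{7} + \frac{279075}{7} - \frac{90585}{7}\right) - 69697} = \frac{1}{\frac{188376}{7} - 69697} = \frac{1}{- \frac{299503}{7}} = - \frac{7}{299503}$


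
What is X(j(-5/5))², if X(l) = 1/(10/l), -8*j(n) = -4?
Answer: 1/400 ≈ 0.0025000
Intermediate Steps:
j(n) = ½ (j(n) = -⅛*(-4) = ½)
X(l) = l/10
X(j(-5/5))² = ((⅒)*(½))² = (1/20)² = 1/400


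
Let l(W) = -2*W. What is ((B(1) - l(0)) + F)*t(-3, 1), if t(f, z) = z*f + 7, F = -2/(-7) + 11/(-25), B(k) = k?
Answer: 592/175 ≈ 3.3829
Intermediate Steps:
F = -27/175 (F = -2*(-1/7) + 11*(-1/25) = 2/7 - 11/25 = -27/175 ≈ -0.15429)
t(f, z) = 7 + f*z (t(f, z) = f*z + 7 = 7 + f*z)
((B(1) - l(0)) + F)*t(-3, 1) = ((1 - (-2)*0) - 27/175)*(7 - 3*1) = ((1 - 1*0) - 27/175)*(7 - 3) = ((1 + 0) - 27/175)*4 = (1 - 27/175)*4 = (148/175)*4 = 592/175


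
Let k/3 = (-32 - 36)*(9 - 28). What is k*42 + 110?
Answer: 162902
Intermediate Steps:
k = 3876 (k = 3*((-32 - 36)*(9 - 28)) = 3*(-68*(-19)) = 3*1292 = 3876)
k*42 + 110 = 3876*42 + 110 = 162792 + 110 = 162902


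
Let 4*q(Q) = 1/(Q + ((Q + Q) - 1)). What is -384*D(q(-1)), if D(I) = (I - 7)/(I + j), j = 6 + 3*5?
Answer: 43392/335 ≈ 129.53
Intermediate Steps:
j = 21 (j = 6 + 15 = 21)
q(Q) = 1/(4*(-1 + 3*Q)) (q(Q) = 1/(4*(Q + ((Q + Q) - 1))) = 1/(4*(Q + (2*Q - 1))) = 1/(4*(Q + (-1 + 2*Q))) = 1/(4*(-1 + 3*Q)))
D(I) = (-7 + I)/(21 + I) (D(I) = (I - 7)/(I + 21) = (-7 + I)/(21 + I))
-384*D(q(-1)) = -384*(-7 + 1/(4*(-1 + 3*(-1))))/(21 + 1/(4*(-1 + 3*(-1)))) = -384*(-7 + 1/(4*(-1 - 3)))/(21 + 1/(4*(-1 - 3))) = -384*(-7 + (1/4)/(-4))/(21 + (1/4)/(-4)) = -384*(-7 + (1/4)*(-1/4))/(21 + (1/4)*(-1/4)) = -384*(-7 - 1/16)/(21 - 1/16) = -384*(-113)/(335/16*16) = -6144*(-113)/(335*16) = -384*(-113/335) = 43392/335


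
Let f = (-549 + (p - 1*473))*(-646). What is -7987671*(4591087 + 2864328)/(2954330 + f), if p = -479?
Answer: -19850467396155/1307992 ≈ -1.5176e+7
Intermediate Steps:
f = 969646 (f = (-549 + (-479 - 1*473))*(-646) = (-549 + (-479 - 473))*(-646) = (-549 - 952)*(-646) = -1501*(-646) = 969646)
-7987671*(4591087 + 2864328)/(2954330 + f) = -7987671*(4591087 + 2864328)/(2954330 + 969646) = -7987671/(3923976/7455415) = -7987671/(3923976*(1/7455415)) = -7987671/3923976/7455415 = -7987671*7455415/3923976 = -19850467396155/1307992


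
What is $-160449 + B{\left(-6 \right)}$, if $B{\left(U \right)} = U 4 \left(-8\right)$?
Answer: $-160257$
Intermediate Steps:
$B{\left(U \right)} = - 32 U$ ($B{\left(U \right)} = 4 U \left(-8\right) = - 32 U$)
$-160449 + B{\left(-6 \right)} = -160449 - -192 = -160449 + 192 = -160257$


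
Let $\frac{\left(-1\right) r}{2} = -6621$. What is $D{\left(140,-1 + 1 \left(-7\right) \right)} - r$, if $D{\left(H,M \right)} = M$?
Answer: $-13250$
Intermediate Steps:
$r = 13242$ ($r = \left(-2\right) \left(-6621\right) = 13242$)
$D{\left(140,-1 + 1 \left(-7\right) \right)} - r = \left(-1 + 1 \left(-7\right)\right) - 13242 = \left(-1 - 7\right) - 13242 = -8 - 13242 = -13250$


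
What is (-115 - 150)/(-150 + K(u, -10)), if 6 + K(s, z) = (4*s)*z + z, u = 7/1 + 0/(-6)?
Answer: 265/446 ≈ 0.59417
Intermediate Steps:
u = 7 (u = 7*1 + 0*(-1/6) = 7 + 0 = 7)
K(s, z) = -6 + z + 4*s*z (K(s, z) = -6 + ((4*s)*z + z) = -6 + (4*s*z + z) = -6 + (z + 4*s*z) = -6 + z + 4*s*z)
(-115 - 150)/(-150 + K(u, -10)) = (-115 - 150)/(-150 + (-6 - 10 + 4*7*(-10))) = -265/(-150 + (-6 - 10 - 280)) = -265/(-150 - 296) = -265/(-446) = -265*(-1/446) = 265/446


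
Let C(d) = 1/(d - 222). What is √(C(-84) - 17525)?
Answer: I*√182330134/102 ≈ 132.38*I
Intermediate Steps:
C(d) = 1/(-222 + d)
√(C(-84) - 17525) = √(1/(-222 - 84) - 17525) = √(1/(-306) - 17525) = √(-1/306 - 17525) = √(-5362651/306) = I*√182330134/102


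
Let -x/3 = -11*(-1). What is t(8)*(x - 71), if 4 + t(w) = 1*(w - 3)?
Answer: -104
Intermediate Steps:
t(w) = -7 + w (t(w) = -4 + 1*(w - 3) = -4 + 1*(-3 + w) = -4 + (-3 + w) = -7 + w)
x = -33 (x = -(-33)*(-1) = -3*11 = -33)
t(8)*(x - 71) = (-7 + 8)*(-33 - 71) = 1*(-104) = -104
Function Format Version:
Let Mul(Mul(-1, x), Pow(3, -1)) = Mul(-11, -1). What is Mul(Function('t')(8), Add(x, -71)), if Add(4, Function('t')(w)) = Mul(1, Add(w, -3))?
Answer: -104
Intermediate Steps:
Function('t')(w) = Add(-7, w) (Function('t')(w) = Add(-4, Mul(1, Add(w, -3))) = Add(-4, Mul(1, Add(-3, w))) = Add(-4, Add(-3, w)) = Add(-7, w))
x = -33 (x = Mul(-3, Mul(-11, -1)) = Mul(-3, 11) = -33)
Mul(Function('t')(8), Add(x, -71)) = Mul(Add(-7, 8), Add(-33, -71)) = Mul(1, -104) = -104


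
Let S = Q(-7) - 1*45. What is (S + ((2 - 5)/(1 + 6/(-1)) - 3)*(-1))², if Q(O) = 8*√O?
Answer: 34169/25 - 3408*I*√7/5 ≈ 1366.8 - 1803.3*I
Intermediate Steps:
S = -45 + 8*I*√7 (S = 8*√(-7) - 1*45 = 8*(I*√7) - 45 = 8*I*√7 - 45 = -45 + 8*I*√7 ≈ -45.0 + 21.166*I)
(S + ((2 - 5)/(1 + 6/(-1)) - 3)*(-1))² = ((-45 + 8*I*√7) + ((2 - 5)/(1 + 6/(-1)) - 3)*(-1))² = ((-45 + 8*I*√7) + (-3/(1 + 6*(-1)) - 3)*(-1))² = ((-45 + 8*I*√7) + (-3/(1 - 6) - 3)*(-1))² = ((-45 + 8*I*√7) + (-3/(-5) - 3)*(-1))² = ((-45 + 8*I*√7) + (-3*(-⅕) - 3)*(-1))² = ((-45 + 8*I*√7) + (⅗ - 3)*(-1))² = ((-45 + 8*I*√7) - 12/5*(-1))² = ((-45 + 8*I*√7) + 12/5)² = (-213/5 + 8*I*√7)²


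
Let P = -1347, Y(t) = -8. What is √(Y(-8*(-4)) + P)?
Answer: I*√1355 ≈ 36.81*I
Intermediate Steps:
√(Y(-8*(-4)) + P) = √(-8 - 1347) = √(-1355) = I*√1355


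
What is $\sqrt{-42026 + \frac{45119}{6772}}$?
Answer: $\frac{3 i \sqrt{53527948381}}{3386} \approx 204.99 i$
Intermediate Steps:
$\sqrt{-42026 + \frac{45119}{6772}} = \sqrt{- \frac{284554953}{6772}} = \frac{3 i \sqrt{53527948381}}{3386}$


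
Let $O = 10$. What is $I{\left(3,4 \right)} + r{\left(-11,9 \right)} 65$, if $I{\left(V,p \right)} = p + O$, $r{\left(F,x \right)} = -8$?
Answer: $-506$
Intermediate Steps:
$I{\left(V,p \right)} = 10 + p$ ($I{\left(V,p \right)} = p + 10 = 10 + p$)
$I{\left(3,4 \right)} + r{\left(-11,9 \right)} 65 = \left(10 + 4\right) - 520 = 14 - 520 = -506$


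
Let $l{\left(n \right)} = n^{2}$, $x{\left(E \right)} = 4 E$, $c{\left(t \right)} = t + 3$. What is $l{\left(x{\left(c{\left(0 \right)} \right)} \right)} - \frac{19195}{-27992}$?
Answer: $\frac{4050043}{27992} \approx 144.69$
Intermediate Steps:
$c{\left(t \right)} = 3 + t$
$l{\left(x{\left(c{\left(0 \right)} \right)} \right)} - \frac{19195}{-27992} = \left(4 \left(3 + 0\right)\right)^{2} - \frac{19195}{-27992} = \left(4 \cdot 3\right)^{2} - 19195 \left(- \frac{1}{27992}\right) = 12^{2} - - \frac{19195}{27992} = 144 + \frac{19195}{27992} = \frac{4050043}{27992}$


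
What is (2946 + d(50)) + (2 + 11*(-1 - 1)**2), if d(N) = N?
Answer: 3042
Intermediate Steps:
(2946 + d(50)) + (2 + 11*(-1 - 1)**2) = (2946 + 50) + (2 + 11*(-1 - 1)**2) = 2996 + (2 + 11*(-2)**2) = 2996 + (2 + 11*4) = 2996 + (2 + 44) = 2996 + 46 = 3042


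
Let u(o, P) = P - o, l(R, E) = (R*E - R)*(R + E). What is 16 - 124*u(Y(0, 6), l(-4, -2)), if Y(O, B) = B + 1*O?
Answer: 9688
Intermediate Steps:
Y(O, B) = B + O
l(R, E) = (E + R)*(-R + E*R) (l(R, E) = (E*R - R)*(E + R) = (-R + E*R)*(E + R) = (E + R)*(-R + E*R))
16 - 124*u(Y(0, 6), l(-4, -2)) = 16 - 124*(-4*((-2)² - 1*(-2) - 1*(-4) - 2*(-4)) - (6 + 0)) = 16 - 124*(-4*(4 + 2 + 4 + 8) - 1*6) = 16 - 124*(-4*18 - 6) = 16 - 124*(-72 - 6) = 16 - 124*(-78) = 16 + 9672 = 9688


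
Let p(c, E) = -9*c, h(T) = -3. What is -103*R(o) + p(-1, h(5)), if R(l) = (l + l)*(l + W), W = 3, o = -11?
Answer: -18119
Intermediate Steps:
R(l) = 2*l*(3 + l) (R(l) = (l + l)*(l + 3) = (2*l)*(3 + l) = 2*l*(3 + l))
-103*R(o) + p(-1, h(5)) = -206*(-11)*(3 - 11) - 9*(-1) = -206*(-11)*(-8) + 9 = -103*176 + 9 = -18128 + 9 = -18119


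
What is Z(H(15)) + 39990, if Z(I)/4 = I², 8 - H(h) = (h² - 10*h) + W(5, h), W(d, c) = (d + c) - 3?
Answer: 68214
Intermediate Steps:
W(d, c) = -3 + c + d (W(d, c) = (c + d) - 3 = -3 + c + d)
H(h) = 6 - h² + 9*h (H(h) = 8 - ((h² - 10*h) + (-3 + h + 5)) = 8 - ((h² - 10*h) + (2 + h)) = 8 - (2 + h² - 9*h) = 8 + (-2 - h² + 9*h) = 6 - h² + 9*h)
Z(I) = 4*I²
Z(H(15)) + 39990 = 4*(6 - 1*15² + 9*15)² + 39990 = 4*(6 - 1*225 + 135)² + 39990 = 4*(6 - 225 + 135)² + 39990 = 4*(-84)² + 39990 = 4*7056 + 39990 = 28224 + 39990 = 68214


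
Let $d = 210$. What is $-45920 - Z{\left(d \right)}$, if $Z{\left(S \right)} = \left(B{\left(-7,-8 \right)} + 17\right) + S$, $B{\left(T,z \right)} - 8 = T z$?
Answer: $-46211$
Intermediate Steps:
$B{\left(T,z \right)} = 8 + T z$
$Z{\left(S \right)} = 81 + S$ ($Z{\left(S \right)} = \left(\left(8 - -56\right) + 17\right) + S = \left(\left(8 + 56\right) + 17\right) + S = \left(64 + 17\right) + S = 81 + S$)
$-45920 - Z{\left(d \right)} = -45920 - \left(81 + 210\right) = -45920 - 291 = -46211$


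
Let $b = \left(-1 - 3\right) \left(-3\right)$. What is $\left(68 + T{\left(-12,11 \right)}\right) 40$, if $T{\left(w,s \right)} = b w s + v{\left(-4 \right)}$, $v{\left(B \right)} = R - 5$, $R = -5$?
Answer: $-61040$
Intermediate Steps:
$v{\left(B \right)} = -10$ ($v{\left(B \right)} = -5 - 5 = -10$)
$b = 12$ ($b = \left(-4\right) \left(-3\right) = 12$)
$T{\left(w,s \right)} = -10 + 12 s w$ ($T{\left(w,s \right)} = 12 w s - 10 = 12 s w - 10 = -10 + 12 s w$)
$\left(68 + T{\left(-12,11 \right)}\right) 40 = \left(68 + \left(-10 + 12 \cdot 11 \left(-12\right)\right)\right) 40 = \left(68 - 1594\right) 40 = \left(-1526\right) 40 = -61040$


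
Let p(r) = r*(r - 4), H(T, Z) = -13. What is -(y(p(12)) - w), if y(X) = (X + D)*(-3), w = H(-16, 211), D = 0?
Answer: 275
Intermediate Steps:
p(r) = r*(-4 + r)
w = -13
y(X) = -3*X (y(X) = (X + 0)*(-3) = X*(-3) = -3*X)
-(y(p(12)) - w) = -(-36*(-4 + 12) - 1*(-13)) = -(-36*8 + 13) = -(-3*96 + 13) = -(-288 + 13) = -1*(-275) = 275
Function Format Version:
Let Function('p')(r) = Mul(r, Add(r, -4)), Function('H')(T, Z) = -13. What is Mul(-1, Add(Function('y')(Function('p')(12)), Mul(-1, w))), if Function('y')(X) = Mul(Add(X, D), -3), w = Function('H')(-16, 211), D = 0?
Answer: 275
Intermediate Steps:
Function('p')(r) = Mul(r, Add(-4, r))
w = -13
Function('y')(X) = Mul(-3, X) (Function('y')(X) = Mul(Add(X, 0), -3) = Mul(X, -3) = Mul(-3, X))
Mul(-1, Add(Function('y')(Function('p')(12)), Mul(-1, w))) = Mul(-1, Add(Mul(-3, Mul(12, Add(-4, 12))), Mul(-1, -13))) = Mul(-1, Add(Mul(-3, Mul(12, 8)), 13)) = Mul(-1, Add(Mul(-3, 96), 13)) = Mul(-1, Add(-288, 13)) = Mul(-1, -275) = 275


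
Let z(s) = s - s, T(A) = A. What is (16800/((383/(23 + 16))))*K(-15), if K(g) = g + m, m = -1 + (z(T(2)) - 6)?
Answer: -14414400/383 ≈ -37636.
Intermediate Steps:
z(s) = 0
m = -7 (m = -1 + (0 - 6) = -1 - 6 = -7)
K(g) = -7 + g (K(g) = g - 7 = -7 + g)
(16800/((383/(23 + 16))))*K(-15) = (16800/((383/(23 + 16))))*(-7 - 15) = (16800/((383/39)))*(-22) = (16800/((383*(1/39))))*(-22) = (16800/(383/39))*(-22) = (16800*(39/383))*(-22) = (655200/383)*(-22) = -14414400/383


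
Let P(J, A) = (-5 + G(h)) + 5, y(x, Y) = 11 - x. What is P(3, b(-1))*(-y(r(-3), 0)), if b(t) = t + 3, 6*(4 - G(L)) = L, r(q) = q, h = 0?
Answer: -56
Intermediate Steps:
G(L) = 4 - L/6
b(t) = 3 + t
P(J, A) = 4 (P(J, A) = (-5 + (4 - ⅙*0)) + 5 = (-5 + (4 + 0)) + 5 = (-5 + 4) + 5 = -1 + 5 = 4)
P(3, b(-1))*(-y(r(-3), 0)) = 4*(-(11 - 1*(-3))) = 4*(-(11 + 3)) = 4*(-1*14) = 4*(-14) = -56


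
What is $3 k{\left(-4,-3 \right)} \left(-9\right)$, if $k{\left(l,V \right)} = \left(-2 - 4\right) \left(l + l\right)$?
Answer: $-1296$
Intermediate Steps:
$k{\left(l,V \right)} = - 12 l$ ($k{\left(l,V \right)} = - 6 \cdot 2 l = - 12 l$)
$3 k{\left(-4,-3 \right)} \left(-9\right) = 3 \left(\left(-12\right) \left(-4\right)\right) \left(-9\right) = 3 \cdot 48 \left(-9\right) = 144 \left(-9\right) = -1296$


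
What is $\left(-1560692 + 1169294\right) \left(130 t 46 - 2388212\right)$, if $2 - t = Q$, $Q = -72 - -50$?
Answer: $878567959416$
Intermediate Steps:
$Q = -22$ ($Q = -72 + 50 = -22$)
$t = 24$ ($t = 2 - -22 = 2 + 22 = 24$)
$\left(-1560692 + 1169294\right) \left(130 t 46 - 2388212\right) = \left(-1560692 + 1169294\right) \left(130 \cdot 24 \cdot 46 - 2388212\right) = - 391398 \left(3120 \cdot 46 - 2388212\right) = - 391398 \left(143520 - 2388212\right) = \left(-391398\right) \left(-2244692\right) = 878567959416$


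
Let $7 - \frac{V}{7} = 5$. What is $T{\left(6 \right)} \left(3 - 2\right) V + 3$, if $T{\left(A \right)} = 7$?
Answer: $101$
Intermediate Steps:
$V = 14$ ($V = 49 - 35 = 14$)
$T{\left(6 \right)} \left(3 - 2\right) V + 3 = 7 \left(3 - 2\right) 14 + 3 = 7 \cdot 1 \cdot 14 + 3 = 7 \cdot 14 + 3 = 98 + 3 = 101$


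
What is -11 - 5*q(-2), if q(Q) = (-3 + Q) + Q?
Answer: 24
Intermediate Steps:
q(Q) = -3 + 2*Q
-11 - 5*q(-2) = -11 - 5*(-3 + 2*(-2)) = -11 - 5*(-3 - 4) = -11 - 5*(-7) = -11 + 35 = 24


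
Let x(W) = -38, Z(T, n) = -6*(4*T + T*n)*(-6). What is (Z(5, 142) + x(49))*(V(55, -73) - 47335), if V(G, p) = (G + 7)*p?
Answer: -1360936362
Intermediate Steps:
Z(T, n) = 144*T + 36*T*n (Z(T, n) = (-24*T - 6*T*n)*(-6) = 144*T + 36*T*n)
V(G, p) = p*(7 + G) (V(G, p) = (7 + G)*p = p*(7 + G))
(Z(5, 142) + x(49))*(V(55, -73) - 47335) = (36*5*(4 + 142) - 38)*(-73*(7 + 55) - 47335) = (36*5*146 - 38)*(-73*62 - 47335) = (26280 - 38)*(-4526 - 47335) = 26242*(-51861) = -1360936362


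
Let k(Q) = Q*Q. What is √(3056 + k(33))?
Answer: √4145 ≈ 64.382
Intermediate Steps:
k(Q) = Q²
√(3056 + k(33)) = √(3056 + 33²) = √(3056 + 1089) = √4145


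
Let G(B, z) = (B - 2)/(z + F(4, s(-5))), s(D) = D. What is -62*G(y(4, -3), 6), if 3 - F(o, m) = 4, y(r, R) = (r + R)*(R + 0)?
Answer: 62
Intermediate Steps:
y(r, R) = R*(R + r) (y(r, R) = (R + r)*R = R*(R + r))
F(o, m) = -1 (F(o, m) = 3 - 1*4 = 3 - 4 = -1)
G(B, z) = (-2 + B)/(-1 + z) (G(B, z) = (B - 2)/(z - 1) = (-2 + B)/(-1 + z))
-62*G(y(4, -3), 6) = -62*(-2 - 3*(-3 + 4))/(-1 + 6) = -62*(-2 - 3*1)/5 = -62*(-2 - 3)/5 = -62*(-5)/5 = -62*(-1) = 62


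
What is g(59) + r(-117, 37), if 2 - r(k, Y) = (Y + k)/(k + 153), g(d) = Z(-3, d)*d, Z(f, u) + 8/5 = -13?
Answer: -38573/45 ≈ -857.18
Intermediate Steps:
Z(f, u) = -73/5 (Z(f, u) = -8/5 - 13 = -73/5)
g(d) = -73*d/5
r(k, Y) = 2 - (Y + k)/(153 + k) (r(k, Y) = 2 - (Y + k)/(k + 153) = 2 - (Y + k)/(153 + k))
g(59) + r(-117, 37) = -73/5*59 + (306 - 117 - 1*37)/(153 - 117) = -4307/5 + (306 - 117 - 37)/36 = -4307/5 + (1/36)*152 = -4307/5 + 38/9 = -38573/45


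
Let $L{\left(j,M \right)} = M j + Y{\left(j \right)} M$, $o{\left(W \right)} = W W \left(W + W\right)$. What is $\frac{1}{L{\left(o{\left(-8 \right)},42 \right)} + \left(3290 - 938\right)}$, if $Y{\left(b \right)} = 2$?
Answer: $- \frac{1}{40572} \approx -2.4648 \cdot 10^{-5}$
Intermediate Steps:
$o{\left(W \right)} = 2 W^{3}$ ($o{\left(W \right)} = W W 2 W = W 2 W^{2} = 2 W^{3}$)
$L{\left(j,M \right)} = 2 M + M j$ ($L{\left(j,M \right)} = M j + 2 M = 2 M + M j$)
$\frac{1}{L{\left(o{\left(-8 \right)},42 \right)} + \left(3290 - 938\right)} = \frac{1}{42 \left(2 + 2 \left(-8\right)^{3}\right) + \left(3290 - 938\right)} = \frac{1}{42 \left(2 + 2 \left(-512\right)\right) + 2352} = \frac{1}{42 \left(2 - 1024\right) + 2352} = \frac{1}{42 \left(-1022\right) + 2352} = \frac{1}{-42924 + 2352} = \frac{1}{-40572} = - \frac{1}{40572}$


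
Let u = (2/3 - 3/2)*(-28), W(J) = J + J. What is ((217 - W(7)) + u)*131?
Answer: 88949/3 ≈ 29650.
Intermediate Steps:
W(J) = 2*J
u = 70/3 (u = (2*(⅓) - 3*½)*(-28) = (⅔ - 3/2)*(-28) = -⅚*(-28) = 70/3 ≈ 23.333)
((217 - W(7)) + u)*131 = ((217 - 2*7) + 70/3)*131 = ((217 - 1*14) + 70/3)*131 = ((217 - 14) + 70/3)*131 = (203 + 70/3)*131 = (679/3)*131 = 88949/3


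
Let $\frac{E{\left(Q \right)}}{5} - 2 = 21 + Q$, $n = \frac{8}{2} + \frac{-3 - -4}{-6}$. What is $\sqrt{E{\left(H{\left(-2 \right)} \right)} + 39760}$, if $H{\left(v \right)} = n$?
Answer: $\frac{7 \sqrt{29310}}{6} \approx 199.74$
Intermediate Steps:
$n = \frac{23}{6}$ ($n = 8 \cdot \frac{1}{2} + \left(-3 + 4\right) \left(- \frac{1}{6}\right) = 4 + 1 \left(- \frac{1}{6}\right) = 4 - \frac{1}{6} = \frac{23}{6} \approx 3.8333$)
$H{\left(v \right)} = \frac{23}{6}$
$E{\left(Q \right)} = 115 + 5 Q$ ($E{\left(Q \right)} = 10 + 5 \left(21 + Q\right) = 10 + \left(105 + 5 Q\right) = 115 + 5 Q$)
$\sqrt{E{\left(H{\left(-2 \right)} \right)} + 39760} = \sqrt{\left(115 + 5 \cdot \frac{23}{6}\right) + 39760} = \sqrt{\left(115 + \frac{115}{6}\right) + 39760} = \sqrt{\frac{805}{6} + 39760} = \sqrt{\frac{239365}{6}} = \frac{7 \sqrt{29310}}{6}$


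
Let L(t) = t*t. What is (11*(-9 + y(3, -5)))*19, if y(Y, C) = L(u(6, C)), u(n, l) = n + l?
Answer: -1672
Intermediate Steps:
u(n, l) = l + n
L(t) = t**2
y(Y, C) = (6 + C)**2 (y(Y, C) = (C + 6)**2 = (6 + C)**2)
(11*(-9 + y(3, -5)))*19 = (11*(-9 + (6 - 5)**2))*19 = (11*(-9 + 1**2))*19 = (11*(-9 + 1))*19 = (11*(-8))*19 = -88*19 = -1672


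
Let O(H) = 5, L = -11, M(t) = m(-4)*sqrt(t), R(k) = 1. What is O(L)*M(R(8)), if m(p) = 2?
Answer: 10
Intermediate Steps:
M(t) = 2*sqrt(t)
O(L)*M(R(8)) = 5*(2*sqrt(1)) = 5*(2*1) = 5*2 = 10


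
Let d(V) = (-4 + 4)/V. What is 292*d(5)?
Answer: 0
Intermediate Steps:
d(V) = 0 (d(V) = 0/V = 0)
292*d(5) = 292*0 = 0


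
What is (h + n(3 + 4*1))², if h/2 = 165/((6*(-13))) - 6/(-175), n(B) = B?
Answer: 41679936/5175625 ≈ 8.0531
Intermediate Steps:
h = -9469/2275 (h = 2*(165/((6*(-13))) - 6/(-175)) = 2*(165/(-78) - 6*(-1/175)) = 2*(165*(-1/78) + 6/175) = 2*(-55/26 + 6/175) = 2*(-9469/4550) = -9469/2275 ≈ -4.1622)
(h + n(3 + 4*1))² = (-9469/2275 + (3 + 4*1))² = (-9469/2275 + (3 + 4))² = (-9469/2275 + 7)² = (6456/2275)² = 41679936/5175625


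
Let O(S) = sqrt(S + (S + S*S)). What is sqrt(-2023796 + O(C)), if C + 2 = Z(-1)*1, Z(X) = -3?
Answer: sqrt(-2023796 + sqrt(15)) ≈ 1422.6*I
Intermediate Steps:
C = -5 (C = -2 - 3*1 = -2 - 3 = -5)
O(S) = sqrt(S**2 + 2*S) (O(S) = sqrt(S + (S + S**2)) = sqrt(S**2 + 2*S))
sqrt(-2023796 + O(C)) = sqrt(-2023796 + sqrt(-5*(2 - 5))) = sqrt(-2023796 + sqrt(-5*(-3))) = sqrt(-2023796 + sqrt(15))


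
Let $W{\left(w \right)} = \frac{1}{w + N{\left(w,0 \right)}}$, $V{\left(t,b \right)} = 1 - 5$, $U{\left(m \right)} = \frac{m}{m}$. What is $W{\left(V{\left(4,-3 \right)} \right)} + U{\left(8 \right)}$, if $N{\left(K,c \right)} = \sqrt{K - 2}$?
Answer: $\frac{9}{11} - \frac{i \sqrt{6}}{22} \approx 0.81818 - 0.11134 i$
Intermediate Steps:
$U{\left(m \right)} = 1$
$N{\left(K,c \right)} = \sqrt{-2 + K}$
$V{\left(t,b \right)} = -4$ ($V{\left(t,b \right)} = 1 - 5 = -4$)
$W{\left(w \right)} = \frac{1}{w + \sqrt{-2 + w}}$
$W{\left(V{\left(4,-3 \right)} \right)} + U{\left(8 \right)} = \frac{1}{-4 + \sqrt{-2 - 4}} + 1 = \frac{1}{-4 + \sqrt{-6}} + 1 = \frac{1}{-4 + i \sqrt{6}} + 1 = 1 + \frac{1}{-4 + i \sqrt{6}}$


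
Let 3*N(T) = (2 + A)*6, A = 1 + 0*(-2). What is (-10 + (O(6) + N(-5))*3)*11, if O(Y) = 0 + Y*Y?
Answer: 1276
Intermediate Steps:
A = 1 (A = 1 + 0 = 1)
O(Y) = Y² (O(Y) = 0 + Y² = Y²)
N(T) = 6 (N(T) = ((2 + 1)*6)/3 = (3*6)/3 = (⅓)*18 = 6)
(-10 + (O(6) + N(-5))*3)*11 = (-10 + (6² + 6)*3)*11 = (-10 + (36 + 6)*3)*11 = (-10 + 42*3)*11 = (-10 + 126)*11 = 116*11 = 1276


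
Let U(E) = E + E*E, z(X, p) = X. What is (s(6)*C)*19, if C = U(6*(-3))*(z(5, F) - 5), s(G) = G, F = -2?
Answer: 0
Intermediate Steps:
U(E) = E + E**2
C = 0 (C = ((6*(-3))*(1 + 6*(-3)))*(5 - 5) = -18*(1 - 18)*0 = -18*(-17)*0 = 306*0 = 0)
(s(6)*C)*19 = (6*0)*19 = 0*19 = 0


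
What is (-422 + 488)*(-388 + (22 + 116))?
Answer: -16500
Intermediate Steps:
(-422 + 488)*(-388 + (22 + 116)) = 66*(-388 + 138) = 66*(-250) = -16500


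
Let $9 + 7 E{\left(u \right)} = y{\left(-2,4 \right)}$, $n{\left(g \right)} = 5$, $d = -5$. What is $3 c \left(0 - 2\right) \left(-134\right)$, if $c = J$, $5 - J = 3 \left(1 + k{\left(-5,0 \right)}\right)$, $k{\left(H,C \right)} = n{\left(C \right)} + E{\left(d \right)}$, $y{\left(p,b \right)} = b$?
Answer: $- \frac{61104}{7} \approx -8729.1$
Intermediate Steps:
$E{\left(u \right)} = - \frac{5}{7}$ ($E{\left(u \right)} = - \frac{9}{7} + \frac{1}{7} \cdot 4 = - \frac{9}{7} + \frac{4}{7} = - \frac{5}{7}$)
$k{\left(H,C \right)} = \frac{30}{7}$ ($k{\left(H,C \right)} = 5 - \frac{5}{7} = \frac{30}{7}$)
$J = - \frac{76}{7}$ ($J = 5 - 3 \left(1 + \frac{30}{7}\right) = 5 - 3 \cdot \frac{37}{7} = 5 - \frac{111}{7} = - \frac{76}{7} \approx -10.857$)
$c = - \frac{76}{7} \approx -10.857$
$3 c \left(0 - 2\right) \left(-134\right) = 3 \left(- \frac{76 \left(0 - 2\right)}{7}\right) \left(-134\right) = 3 \left(\left(- \frac{76}{7}\right) \left(-2\right)\right) \left(-134\right) = 3 \cdot \frac{152}{7} \left(-134\right) = \frac{456}{7} \left(-134\right) = - \frac{61104}{7}$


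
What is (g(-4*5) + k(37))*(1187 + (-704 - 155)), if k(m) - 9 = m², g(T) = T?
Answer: 445424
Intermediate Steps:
k(m) = 9 + m²
(g(-4*5) + k(37))*(1187 + (-704 - 155)) = (-4*5 + (9 + 37²))*(1187 + (-704 - 155)) = (-20 + (9 + 1369))*(1187 - 859) = (-20 + 1378)*328 = 1358*328 = 445424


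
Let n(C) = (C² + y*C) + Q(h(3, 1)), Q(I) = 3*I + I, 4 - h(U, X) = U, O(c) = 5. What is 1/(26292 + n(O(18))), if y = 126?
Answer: 1/26951 ≈ 3.7104e-5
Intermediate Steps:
h(U, X) = 4 - U
Q(I) = 4*I
n(C) = 4 + C² + 126*C (n(C) = (C² + 126*C) + 4*(4 - 1*3) = (C² + 126*C) + 4*(4 - 3) = (C² + 126*C) + 4*1 = (C² + 126*C) + 4 = 4 + C² + 126*C)
1/(26292 + n(O(18))) = 1/(26292 + (4 + 5² + 126*5)) = 1/(26292 + (4 + 25 + 630)) = 1/(26292 + 659) = 1/26951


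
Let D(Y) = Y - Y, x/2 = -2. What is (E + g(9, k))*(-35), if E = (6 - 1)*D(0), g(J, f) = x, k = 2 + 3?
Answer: 140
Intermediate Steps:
x = -4 (x = 2*(-2) = -4)
D(Y) = 0
k = 5
g(J, f) = -4
E = 0 (E = (6 - 1)*0 = 5*0 = 0)
(E + g(9, k))*(-35) = (0 - 4)*(-35) = -4*(-35) = 140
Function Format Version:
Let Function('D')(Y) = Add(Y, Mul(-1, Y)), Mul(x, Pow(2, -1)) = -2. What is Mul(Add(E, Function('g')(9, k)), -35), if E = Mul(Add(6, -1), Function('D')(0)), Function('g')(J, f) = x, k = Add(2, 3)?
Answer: 140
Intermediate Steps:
x = -4 (x = Mul(2, -2) = -4)
Function('D')(Y) = 0
k = 5
Function('g')(J, f) = -4
E = 0 (E = Mul(Add(6, -1), 0) = Mul(5, 0) = 0)
Mul(Add(E, Function('g')(9, k)), -35) = Mul(Add(0, -4), -35) = Mul(-4, -35) = 140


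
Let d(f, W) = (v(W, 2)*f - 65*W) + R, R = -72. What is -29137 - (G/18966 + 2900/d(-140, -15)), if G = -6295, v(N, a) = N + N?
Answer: -940001219747/32261166 ≈ -29137.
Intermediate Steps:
v(N, a) = 2*N
d(f, W) = -72 - 65*W + 2*W*f (d(f, W) = ((2*W)*f - 65*W) - 72 = (2*W*f - 65*W) - 72 = (-65*W + 2*W*f) - 72 = -72 - 65*W + 2*W*f)
-29137 - (G/18966 + 2900/d(-140, -15)) = -29137 - (-6295/18966 + 2900/(-72 - 65*(-15) + 2*(-15)*(-140))) = -29137 - (-6295*1/18966 + 2900/(-72 + 975 + 4200)) = -29137 - (-6295/18966 + 2900/5103) = -29137 - 1*7626005/32261166 = -29137 - 7626005/32261166 = -940001219747/32261166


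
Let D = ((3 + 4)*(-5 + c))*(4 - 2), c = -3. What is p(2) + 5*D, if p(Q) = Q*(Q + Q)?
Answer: -552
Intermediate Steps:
p(Q) = 2*Q² (p(Q) = Q*(2*Q) = 2*Q²)
D = -112 (D = ((3 + 4)*(-5 - 3))*(4 - 2) = (7*(-8))*2 = -56*2 = -112)
p(2) + 5*D = 2*2² + 5*(-112) = 2*4 - 560 = 8 - 560 = -552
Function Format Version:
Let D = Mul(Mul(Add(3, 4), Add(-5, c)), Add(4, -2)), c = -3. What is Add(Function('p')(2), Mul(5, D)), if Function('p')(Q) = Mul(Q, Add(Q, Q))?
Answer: -552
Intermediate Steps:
Function('p')(Q) = Mul(2, Pow(Q, 2)) (Function('p')(Q) = Mul(Q, Mul(2, Q)) = Mul(2, Pow(Q, 2)))
D = -112 (D = Mul(Mul(Add(3, 4), Add(-5, -3)), Add(4, -2)) = Mul(Mul(7, -8), 2) = Mul(-56, 2) = -112)
Add(Function('p')(2), Mul(5, D)) = Add(Mul(2, Pow(2, 2)), Mul(5, -112)) = Add(Mul(2, 4), -560) = Add(8, -560) = -552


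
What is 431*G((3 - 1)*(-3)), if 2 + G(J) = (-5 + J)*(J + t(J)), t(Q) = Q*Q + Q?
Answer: -114646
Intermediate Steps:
t(Q) = Q + Q² (t(Q) = Q² + Q = Q + Q²)
G(J) = -2 + (-5 + J)*(J + J*(1 + J))
431*G((3 - 1)*(-3)) = 431*(-2 + ((3 - 1)*(-3))³ - 10*(3 - 1)*(-3) - 3*9*(3 - 1)²) = 431*(-2 + (2*(-3))³ - 20*(-3) - 3*(2*(-3))²) = 431*(-2 + (-6)³ - 10*(-6) - 3*(-6)²) = 431*(-2 - 216 + 60 - 3*36) = 431*(-2 - 216 + 60 - 108) = 431*(-266) = -114646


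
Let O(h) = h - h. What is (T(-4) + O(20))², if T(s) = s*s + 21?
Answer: 1369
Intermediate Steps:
O(h) = 0
T(s) = 21 + s² (T(s) = s² + 21 = 21 + s²)
(T(-4) + O(20))² = ((21 + (-4)²) + 0)² = ((21 + 16) + 0)² = (37 + 0)² = 37² = 1369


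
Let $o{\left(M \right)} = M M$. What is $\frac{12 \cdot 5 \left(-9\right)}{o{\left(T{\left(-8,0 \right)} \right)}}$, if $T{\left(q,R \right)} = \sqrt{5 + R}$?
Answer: $-108$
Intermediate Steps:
$o{\left(M \right)} = M^{2}$
$\frac{12 \cdot 5 \left(-9\right)}{o{\left(T{\left(-8,0 \right)} \right)}} = \frac{12 \cdot 5 \left(-9\right)}{\left(\sqrt{5 + 0}\right)^{2}} = \frac{60 \left(-9\right)}{\left(\sqrt{5}\right)^{2}} = - \frac{540}{5} = \left(-540\right) \frac{1}{5} = -108$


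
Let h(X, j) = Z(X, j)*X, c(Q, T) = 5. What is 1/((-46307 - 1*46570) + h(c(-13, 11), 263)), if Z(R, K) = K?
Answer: -1/91562 ≈ -1.0922e-5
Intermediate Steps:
h(X, j) = X*j (h(X, j) = j*X = X*j)
1/((-46307 - 1*46570) + h(c(-13, 11), 263)) = 1/((-46307 - 1*46570) + 5*263) = 1/((-46307 - 46570) + 1315) = 1/(-92877 + 1315) = 1/(-91562) = -1/91562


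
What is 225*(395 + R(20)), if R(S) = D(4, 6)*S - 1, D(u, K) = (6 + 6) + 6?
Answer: 169650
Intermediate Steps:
D(u, K) = 18 (D(u, K) = 12 + 6 = 18)
R(S) = -1 + 18*S (R(S) = 18*S - 1 = -1 + 18*S)
225*(395 + R(20)) = 225*(395 + (-1 + 18*20)) = 225*(395 + (-1 + 360)) = 225*(395 + 359) = 225*754 = 169650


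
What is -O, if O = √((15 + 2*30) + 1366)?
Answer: -√1441 ≈ -37.961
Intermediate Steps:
O = √1441 (O = √((15 + 60) + 1366) = √(75 + 1366) = √1441 ≈ 37.961)
-O = -√1441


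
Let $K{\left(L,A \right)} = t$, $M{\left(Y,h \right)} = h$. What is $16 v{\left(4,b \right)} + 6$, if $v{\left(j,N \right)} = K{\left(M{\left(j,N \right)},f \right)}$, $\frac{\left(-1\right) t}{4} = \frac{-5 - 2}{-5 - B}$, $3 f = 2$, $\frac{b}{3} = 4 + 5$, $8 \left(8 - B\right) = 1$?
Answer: $- \frac{2966}{103} \approx -28.796$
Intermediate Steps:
$B = \frac{63}{8}$ ($B = 8 - \frac{1}{8} = \frac{63}{8} \approx 7.875$)
$b = 27$ ($b = 3 \left(4 + 5\right) = 3 \cdot 9 = 27$)
$f = \frac{2}{3}$ ($f = \frac{1}{3} \cdot 2 = \frac{2}{3} \approx 0.66667$)
$t = - \frac{224}{103}$ ($t = - 4 \frac{-5 - 2}{-5 - \frac{63}{8}} = - 4 \left(- \frac{7}{-5 - \frac{63}{8}}\right) = - 4 \left(- \frac{7}{- \frac{103}{8}}\right) = - 4 \left(\left(-7\right) \left(- \frac{8}{103}\right)\right) = \left(-4\right) \frac{56}{103} = - \frac{224}{103} \approx -2.1748$)
$K{\left(L,A \right)} = - \frac{224}{103}$
$v{\left(j,N \right)} = - \frac{224}{103}$
$16 v{\left(4,b \right)} + 6 = 16 \left(- \frac{224}{103}\right) + 6 = - \frac{3584}{103} + 6 = - \frac{2966}{103}$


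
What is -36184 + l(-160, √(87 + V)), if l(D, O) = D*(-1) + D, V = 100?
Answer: -36184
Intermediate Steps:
l(D, O) = 0 (l(D, O) = -D + D = 0)
-36184 + l(-160, √(87 + V)) = -36184 + 0 = -36184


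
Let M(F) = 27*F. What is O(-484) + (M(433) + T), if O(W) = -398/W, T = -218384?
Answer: -50019507/242 ≈ -2.0669e+5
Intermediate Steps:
O(-484) + (M(433) + T) = -398/(-484) + (27*433 - 218384) = -398*(-1/484) + (11691 - 218384) = 199/242 - 206693 = -50019507/242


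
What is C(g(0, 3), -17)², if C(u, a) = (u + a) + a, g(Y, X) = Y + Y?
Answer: 1156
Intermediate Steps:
g(Y, X) = 2*Y
C(u, a) = u + 2*a (C(u, a) = (a + u) + a = u + 2*a)
C(g(0, 3), -17)² = (2*0 + 2*(-17))² = (0 - 34)² = (-34)² = 1156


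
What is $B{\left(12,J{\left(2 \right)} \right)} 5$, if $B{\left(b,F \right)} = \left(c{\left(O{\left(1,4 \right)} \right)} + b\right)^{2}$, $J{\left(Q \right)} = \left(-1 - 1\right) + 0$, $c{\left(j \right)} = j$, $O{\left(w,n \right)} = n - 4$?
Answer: $720$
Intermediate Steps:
$O{\left(w,n \right)} = -4 + n$ ($O{\left(w,n \right)} = n - 4 = -4 + n$)
$J{\left(Q \right)} = -2$ ($J{\left(Q \right)} = -2 + 0 = -2$)
$B{\left(b,F \right)} = b^{2}$ ($B{\left(b,F \right)} = \left(\left(-4 + 4\right) + b\right)^{2} = \left(0 + b\right)^{2} = b^{2}$)
$B{\left(12,J{\left(2 \right)} \right)} 5 = 12^{2} \cdot 5 = 144 \cdot 5 = 720$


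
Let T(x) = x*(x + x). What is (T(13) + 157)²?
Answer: 245025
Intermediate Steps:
T(x) = 2*x² (T(x) = x*(2*x) = 2*x²)
(T(13) + 157)² = (2*13² + 157)² = (2*169 + 157)² = (338 + 157)² = 495² = 245025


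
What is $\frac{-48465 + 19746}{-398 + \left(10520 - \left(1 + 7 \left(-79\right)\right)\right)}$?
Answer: $- \frac{3191}{1186} \approx -2.6906$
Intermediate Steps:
$\frac{-48465 + 19746}{-398 + \left(10520 - \left(1 + 7 \left(-79\right)\right)\right)} = - \frac{28719}{-398 + \left(10520 - \left(1 - 553\right)\right)} = - \frac{28719}{-398 + \left(10520 - -552\right)} = - \frac{28719}{-398 + \left(10520 + 552\right)} = - \frac{28719}{-398 + 11072} = - \frac{28719}{10674} = \left(-28719\right) \frac{1}{10674} = - \frac{3191}{1186}$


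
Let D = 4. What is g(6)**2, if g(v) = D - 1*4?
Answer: 0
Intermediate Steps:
g(v) = 0 (g(v) = 4 - 1*4 = 4 - 4 = 0)
g(6)**2 = 0**2 = 0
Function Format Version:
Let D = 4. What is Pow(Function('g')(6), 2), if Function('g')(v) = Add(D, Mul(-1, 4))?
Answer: 0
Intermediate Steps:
Function('g')(v) = 0 (Function('g')(v) = Add(4, Mul(-1, 4)) = Add(4, -4) = 0)
Pow(Function('g')(6), 2) = Pow(0, 2) = 0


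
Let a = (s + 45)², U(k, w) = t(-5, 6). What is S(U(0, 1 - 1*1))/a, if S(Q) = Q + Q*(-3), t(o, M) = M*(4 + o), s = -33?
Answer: 1/12 ≈ 0.083333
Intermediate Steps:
U(k, w) = -6 (U(k, w) = 6*(4 - 5) = 6*(-1) = -6)
S(Q) = -2*Q (S(Q) = Q - 3*Q = -2*Q)
a = 144 (a = (-33 + 45)² = 12² = 144)
S(U(0, 1 - 1*1))/a = -2*(-6)/144 = 12*(1/144) = 1/12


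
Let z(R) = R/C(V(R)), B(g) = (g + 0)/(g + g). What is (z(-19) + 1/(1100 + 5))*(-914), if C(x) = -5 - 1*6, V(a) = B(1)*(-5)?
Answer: -19199484/12155 ≈ -1579.6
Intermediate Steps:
B(g) = ½ (B(g) = g/((2*g)) = g*(1/(2*g)) = ½)
V(a) = -5/2 (V(a) = (½)*(-5) = -5/2)
C(x) = -11 (C(x) = -5 - 6 = -11)
z(R) = -R/11 (z(R) = R/(-11) = R*(-1/11) = -R/11)
(z(-19) + 1/(1100 + 5))*(-914) = (-1/11*(-19) + 1/(1100 + 5))*(-914) = (19/11 + 1/1105)*(-914) = (21006/12155)*(-914) = -19199484/12155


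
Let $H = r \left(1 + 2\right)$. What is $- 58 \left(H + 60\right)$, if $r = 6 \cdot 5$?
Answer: $-8700$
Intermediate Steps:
$r = 30$
$H = 90$ ($H = 30 \left(1 + 2\right) = 30 \cdot 3 = 90$)
$- 58 \left(H + 60\right) = - 58 \left(90 + 60\right) = \left(-58\right) 150 = -8700$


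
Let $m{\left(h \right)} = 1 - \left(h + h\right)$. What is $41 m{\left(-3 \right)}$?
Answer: $287$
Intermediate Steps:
$m{\left(h \right)} = 1 - 2 h$
$41 m{\left(-3 \right)} = 41 \left(1 - -6\right) = 41 \left(1 + 6\right) = 41 \cdot 7 = 287$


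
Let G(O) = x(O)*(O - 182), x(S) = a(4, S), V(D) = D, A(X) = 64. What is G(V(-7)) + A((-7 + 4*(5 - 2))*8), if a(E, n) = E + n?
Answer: 631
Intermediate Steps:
x(S) = 4 + S
G(O) = (-182 + O)*(4 + O) (G(O) = (4 + O)*(O - 182) = (4 + O)*(-182 + O) = (-182 + O)*(4 + O))
G(V(-7)) + A((-7 + 4*(5 - 2))*8) = (-182 - 7)*(4 - 7) + 64 = -189*(-3) + 64 = 567 + 64 = 631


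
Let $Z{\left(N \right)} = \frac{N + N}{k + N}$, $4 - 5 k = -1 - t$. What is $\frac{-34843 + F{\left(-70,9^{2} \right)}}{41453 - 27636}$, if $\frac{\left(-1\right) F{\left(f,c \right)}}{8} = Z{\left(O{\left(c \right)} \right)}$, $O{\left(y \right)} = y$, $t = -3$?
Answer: $- \frac{14187581}{5623519} \approx -2.5229$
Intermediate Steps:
$k = \frac{2}{5}$ ($k = \frac{4}{5} - \frac{-1 - -3}{5} = \frac{4}{5} - \frac{-1 + 3}{5} = \frac{4}{5} - \frac{2}{5} = \frac{2}{5} \approx 0.4$)
$Z{\left(N \right)} = \frac{2 N}{\frac{2}{5} + N}$ ($Z{\left(N \right)} = \frac{N + N}{\frac{2}{5} + N} = \frac{2 N}{\frac{2}{5} + N}$)
$F{\left(f,c \right)} = - \frac{80 c}{2 + 5 c}$ ($F{\left(f,c \right)} = - 8 \frac{10 c}{2 + 5 c} = - \frac{80 c}{2 + 5 c}$)
$\frac{-34843 + F{\left(-70,9^{2} \right)}}{41453 - 27636} = \frac{-34843 - \frac{80 \cdot 9^{2}}{2 + 5 \cdot 9^{2}}}{41453 - 27636} = \frac{-34843 - \frac{6480}{2 + 5 \cdot 81}}{13817} = \left(-34843 - \frac{6480}{2 + 405}\right) \frac{1}{13817} = \left(-34843 - \frac{6480}{407}\right) \frac{1}{13817} = \left(- \frac{14187581}{407}\right) \frac{1}{13817} = - \frac{14187581}{5623519}$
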